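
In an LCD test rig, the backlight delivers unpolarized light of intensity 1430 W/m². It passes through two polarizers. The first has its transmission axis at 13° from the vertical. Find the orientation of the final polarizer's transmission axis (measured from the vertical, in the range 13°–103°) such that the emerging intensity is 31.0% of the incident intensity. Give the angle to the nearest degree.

Unpolarized light through the first polarizer → I₁ = ½ I₀, now polarized at 13°.
Need I₂/I₀ = 0.31, so cos²(θ − 13°) = 0.31 / 0.5 = 0.62.
θ − 13° = arccos(√0.62) = 38.1°, giving θ ≈ 13 + 38.1 = 51.1°.

θ ≈ 51°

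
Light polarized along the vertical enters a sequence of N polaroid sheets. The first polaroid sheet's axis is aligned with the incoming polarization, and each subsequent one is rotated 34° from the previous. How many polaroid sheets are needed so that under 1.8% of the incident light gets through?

First polarizer is aligned with the polarization: full transmission.
Each further stage multiplies by cos²(34°) = 0.6873.
After N polarizers: T = 0.6873^(N−1). Require T < 0.018 ⇒ N−1 > ln(0.018)/ln(0.6873) = 10.71, so N−1 ≥ 11 and N = 12.
Check: N=12 gives T = 0.01617 < 0.018; N=11 gives T = 0.02352.

N = 12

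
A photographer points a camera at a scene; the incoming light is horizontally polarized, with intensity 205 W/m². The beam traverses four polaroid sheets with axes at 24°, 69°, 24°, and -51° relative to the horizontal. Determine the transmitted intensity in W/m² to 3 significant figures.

I ≈ 2.87 W/m²

I₁ = 205 W/m² · cos²(24°) = 171.1 W/m².
I₂ = I₁ · cos²(45°) = 171.1 · 0.5 = 85.54 W/m².
I₃ = I₂ · cos²(45°) = 85.54 · 0.5 = 42.77 W/m².
I₄ = I₃ · cos²(75°) = 42.77 · 0.06699 = 2.865 W/m².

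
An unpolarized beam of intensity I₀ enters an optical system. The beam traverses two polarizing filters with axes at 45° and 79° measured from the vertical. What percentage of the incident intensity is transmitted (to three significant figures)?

≈ 34.4%

Unpolarized light through the first polarizer → I₁ = ½ I₀, now polarized at 45°.
I₂ = I₁ cos²(79° − 45°) = 0.5 I₀ · cos²(34°) = 0.3437 I₀.
That is 34.37% of the incident intensity.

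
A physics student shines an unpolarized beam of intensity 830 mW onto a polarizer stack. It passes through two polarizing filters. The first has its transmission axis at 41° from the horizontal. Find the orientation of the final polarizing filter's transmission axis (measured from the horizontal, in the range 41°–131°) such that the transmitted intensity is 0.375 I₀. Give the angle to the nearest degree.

θ ≈ 71°

Unpolarized light through the first polarizer → I₁ = ½ I₀, now polarized at 41°.
Need I₂/I₀ = 0.375, so cos²(θ − 41°) = 0.375 / 0.5 = 0.75.
θ − 41° = arccos(√0.75) = 30.0°, giving θ ≈ 41 + 30.0 = 71.0°.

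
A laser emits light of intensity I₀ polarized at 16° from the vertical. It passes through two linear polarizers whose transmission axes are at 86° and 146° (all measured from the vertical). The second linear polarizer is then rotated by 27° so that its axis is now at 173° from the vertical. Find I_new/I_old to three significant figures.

Before rotation:
I₁ = I₀ cos²(86° − 16°) = I₀ cos²(70°) = 0.117 I₀.
I₂ = I₁ cos²(146° − 86°) = 0.117 I₀ · cos²(60°) = 0.02924 I₀.
After rotation:
I₁ = I₀ cos²(86° − 16°) = I₀ cos²(70°) = 0.117 I₀.
I₂ = I₁ cos²(173° − 86°) = 0.117 I₀ · cos²(87°) = 0.0003204 I₀.
Ratio = 0.0003204 / 0.02924 = 0.01096.

I_new/I_old ≈ 0.0110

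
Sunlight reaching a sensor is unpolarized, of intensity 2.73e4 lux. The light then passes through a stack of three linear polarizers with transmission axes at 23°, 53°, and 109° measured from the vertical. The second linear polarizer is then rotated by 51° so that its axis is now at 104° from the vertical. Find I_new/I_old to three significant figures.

I_new/I_old ≈ 0.104

Before rotation:
Unpolarized light through the first polarizer → I₁ = ½ I₀, now polarized at 23°.
I₂ = I₁ cos²(53° − 23°) = 0.5 I₀ · cos²(30°) = 0.375 I₀.
I₃ = I₂ cos²(109° − 53°) = 0.375 I₀ · cos²(56°) = 0.1173 I₀.
After rotation:
Unpolarized light through the first polarizer → I₁ = ½ I₀, now polarized at 23°.
I₂ = I₁ cos²(104° − 23°) = 0.5 I₀ · cos²(81°) = 0.01224 I₀.
I₃ = I₂ cos²(109° − 104°) = 0.01224 I₀ · cos²(5°) = 0.01214 I₀.
Ratio = 0.01214 / 0.1173 = 0.1036.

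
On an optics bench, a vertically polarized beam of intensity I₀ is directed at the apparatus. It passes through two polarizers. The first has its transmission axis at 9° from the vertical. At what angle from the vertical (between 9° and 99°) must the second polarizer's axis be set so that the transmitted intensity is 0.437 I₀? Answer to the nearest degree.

θ ≈ 57°

I₁ = I₀ cos²(9° − 0°) = I₀ cos²(9°) = 0.9755 I₀.
Need I₂/I₀ = 0.437, so cos²(θ − 9°) = 0.437 / 0.9755 = 0.448.
θ − 9° = arccos(√0.448) = 48.0°, giving θ ≈ 9 + 48.0 = 57.0°.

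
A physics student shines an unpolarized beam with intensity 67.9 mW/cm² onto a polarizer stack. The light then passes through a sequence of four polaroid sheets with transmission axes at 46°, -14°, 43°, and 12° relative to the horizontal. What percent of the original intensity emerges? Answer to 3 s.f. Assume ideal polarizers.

Unpolarized light through the first polarizer → I₁ = 67.9 mW/cm²/2 = 33.95 mW/cm², polarized at 46°.
I₂ = I₁ · cos²(60°) = 33.95 · 0.25 = 8.488 mW/cm².
I₃ = I₂ · cos²(57°) = 8.488 · 0.2966 = 2.518 mW/cm².
I₄ = I₃ · cos²(31°) = 2.518 · 0.7347 = 1.85 mW/cm².
That is 2.724% of the incident intensity.

≈ 2.72%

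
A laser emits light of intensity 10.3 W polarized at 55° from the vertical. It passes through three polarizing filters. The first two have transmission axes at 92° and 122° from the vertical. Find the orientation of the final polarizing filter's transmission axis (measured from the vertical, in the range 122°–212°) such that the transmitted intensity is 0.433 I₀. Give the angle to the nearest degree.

I₁ = I₀ cos²(92° − 55°) = I₀ cos²(37°) = 0.6378 I₀.
I₂ = I₁ cos²(122° − 92°) = 0.6378 I₀ · cos²(30°) = 0.4784 I₀.
Need I₃/I₀ = 0.433, so cos²(θ − 122°) = 0.433 / 0.4784 = 0.9052.
θ − 122° = arccos(√0.9052) = 17.9°, giving θ ≈ 122 + 17.9 = 139.9°.

θ ≈ 140°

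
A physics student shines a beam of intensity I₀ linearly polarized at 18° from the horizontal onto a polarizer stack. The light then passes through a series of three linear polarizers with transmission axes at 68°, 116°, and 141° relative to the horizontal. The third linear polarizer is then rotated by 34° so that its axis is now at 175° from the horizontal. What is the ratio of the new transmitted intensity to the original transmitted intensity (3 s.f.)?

Before rotation:
By Malus's law, I₁ = I₀ cos²(68° − 18°) = I₀ cos²(50°) = 0.4132 I₀.
I₂ = I₁ cos²(116° − 68°) = 0.4132 I₀ · cos²(48°) = 0.185 I₀.
I₃ = I₂ cos²(141° − 116°) = 0.185 I₀ · cos²(25°) = 0.152 I₀.
After rotation:
I₁ = I₀ cos²(68° − 18°) = I₀ cos²(50°) = 0.4132 I₀.
I₂ = I₁ cos²(116° − 68°) = 0.4132 I₀ · cos²(48°) = 0.185 I₀.
I₃ = I₂ cos²(175° − 116°) = 0.185 I₀ · cos²(59°) = 0.04907 I₀.
Ratio = 0.04907 / 0.152 = 0.3229.

I_new/I_old ≈ 0.323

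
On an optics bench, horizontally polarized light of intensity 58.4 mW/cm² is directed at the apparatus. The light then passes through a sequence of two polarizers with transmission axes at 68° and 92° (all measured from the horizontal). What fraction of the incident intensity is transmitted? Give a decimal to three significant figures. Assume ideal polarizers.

I₁ = 58.4 mW/cm² · cos²(68°) = 8.195 mW/cm².
I₂ = I₁ · cos²(24°) = 8.195 · 0.8346 = 6.839 mW/cm².
Transmitted fraction = 0.1171.

I/I₀ ≈ 0.117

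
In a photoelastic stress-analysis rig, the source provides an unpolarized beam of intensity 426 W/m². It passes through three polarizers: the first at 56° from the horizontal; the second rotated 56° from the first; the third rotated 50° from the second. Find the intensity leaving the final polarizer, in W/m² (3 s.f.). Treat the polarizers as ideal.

Unpolarized light through the first polarizer → I₁ = 426 W/m²/2 = 213 W/m², polarized at 56°.
I₂ = I₁ · cos²(56°) = 213 · 0.3127 = 66.6 W/m².
I₃ = I₂ · cos²(50°) = 66.6 · 0.4132 = 27.52 W/m².

I ≈ 27.5 W/m²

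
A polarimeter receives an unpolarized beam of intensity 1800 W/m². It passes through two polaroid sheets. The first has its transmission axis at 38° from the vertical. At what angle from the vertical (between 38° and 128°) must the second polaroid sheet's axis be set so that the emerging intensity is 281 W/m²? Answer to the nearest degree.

θ ≈ 94°

Unpolarized light through the first polarizer → I₁ = ½ I₀, now polarized at 38°.
Target fraction: 281 / 1800 W/m² = 0.1561 of I₀.
Need I₂/I₀ = 0.1561, so cos²(θ − 38°) = 0.1561 / 0.5 = 0.3122.
θ − 38° = arccos(√0.3122) = 56.0°, giving θ ≈ 38 + 56.0 = 94.0°.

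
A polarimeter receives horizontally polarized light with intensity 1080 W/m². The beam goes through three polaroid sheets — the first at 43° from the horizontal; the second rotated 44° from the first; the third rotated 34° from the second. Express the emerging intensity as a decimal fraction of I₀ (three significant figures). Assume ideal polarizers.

I/I₀ ≈ 0.190

I₁ = 1080 W/m² · cos²(43°) = 577.7 W/m².
I₂ = I₁ · cos²(44°) = 577.7 · 0.5174 = 298.9 W/m².
I₃ = I₂ · cos²(34°) = 298.9 · 0.6873 = 205.4 W/m².
Transmitted fraction = 0.1902.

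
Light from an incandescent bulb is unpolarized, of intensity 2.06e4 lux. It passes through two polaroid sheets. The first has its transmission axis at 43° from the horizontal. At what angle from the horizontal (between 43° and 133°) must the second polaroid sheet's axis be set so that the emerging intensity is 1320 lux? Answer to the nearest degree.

Unpolarized light through the first polarizer → I₁ = ½ I₀, now polarized at 43°.
Target fraction: 1320 / 2.06e4 lux = 0.06408 of I₀.
Need I₂/I₀ = 0.06408, so cos²(θ − 43°) = 0.06408 / 0.5 = 0.1282.
θ − 43° = arccos(√0.1282) = 69.0°, giving θ ≈ 43 + 69.0 = 112.0°.

θ ≈ 112°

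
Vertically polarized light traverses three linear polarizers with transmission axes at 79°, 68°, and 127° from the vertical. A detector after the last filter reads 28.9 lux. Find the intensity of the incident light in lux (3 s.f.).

By Malus's law, I₁ = I₀ cos²(79° − 0°) = I₀ cos²(79°) = 0.03641 I₀.
I₂ = I₁ cos²(68° − 79°) = 0.03641 I₀ · cos²(11°) = 0.03508 I₀.
I₃ = I₂ cos²(127° − 68°) = 0.03508 I₀ · cos²(59°) = 0.009306 I₀.
So 28.9 lux = 0.009306 I₀, giving I₀ = 28.9/0.009306 = 3105 lux.

I₀ ≈ 3110 lux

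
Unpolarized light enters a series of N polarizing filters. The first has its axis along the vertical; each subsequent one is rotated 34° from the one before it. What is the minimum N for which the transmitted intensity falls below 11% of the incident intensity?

N = 6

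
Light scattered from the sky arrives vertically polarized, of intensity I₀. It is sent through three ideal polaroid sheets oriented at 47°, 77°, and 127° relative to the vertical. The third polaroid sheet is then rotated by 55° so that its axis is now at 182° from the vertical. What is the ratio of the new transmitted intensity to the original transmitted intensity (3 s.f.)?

I_new/I_old ≈ 0.162

Before rotation:
I₁ = I₀ cos²(47° − 0°) = I₀ cos²(47°) = 0.4651 I₀.
I₂ = I₁ cos²(77° − 47°) = 0.4651 I₀ · cos²(30°) = 0.3488 I₀.
I₃ = I₂ cos²(127° − 77°) = 0.3488 I₀ · cos²(50°) = 0.1441 I₀.
After rotation:
I₁ = I₀ cos²(47° − 0°) = I₀ cos²(47°) = 0.4651 I₀.
I₂ = I₁ cos²(77° − 47°) = 0.4651 I₀ · cos²(30°) = 0.3488 I₀.
Angle between axes 2 and 3: 75°. I₃ = 0.3488 I₀ · cos²(75°) = 0.02337 I₀.
Ratio = 0.02337 / 0.1441 = 0.1621.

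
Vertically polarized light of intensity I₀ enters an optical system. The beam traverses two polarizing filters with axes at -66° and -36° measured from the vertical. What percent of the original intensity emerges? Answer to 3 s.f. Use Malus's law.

≈ 12.4%

By Malus's law, I₁ = I₀ cos²(-66° − 0°) = I₀ cos²(66°) = 0.1654 I₀.
I₂ = I₁ cos²(-36° + 66°) = 0.1654 I₀ · cos²(30°) = 0.1241 I₀.
That is 12.41% of the incident intensity.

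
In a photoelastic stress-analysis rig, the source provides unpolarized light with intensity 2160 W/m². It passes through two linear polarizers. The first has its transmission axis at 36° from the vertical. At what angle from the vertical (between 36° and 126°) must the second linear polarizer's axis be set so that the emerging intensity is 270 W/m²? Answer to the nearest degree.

Unpolarized light through the first polarizer → I₁ = ½ I₀, now polarized at 36°.
Target fraction: 270 / 2160 W/m² = 0.125 of I₀.
Need I₂/I₀ = 0.125, so cos²(θ − 36°) = 0.125 / 0.5 = 0.25.
θ − 36° = arccos(√0.25) = 60.0°, giving θ ≈ 36 + 60.0 = 96.0°.

θ ≈ 96°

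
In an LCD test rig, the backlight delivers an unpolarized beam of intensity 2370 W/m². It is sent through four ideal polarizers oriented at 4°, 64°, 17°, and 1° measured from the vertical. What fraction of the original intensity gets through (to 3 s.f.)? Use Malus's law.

Unpolarized light through the first polarizer → I₁ = 2370 W/m²/2 = 1185 W/m², polarized at 4°.
I₂ = I₁ · cos²(60°) = 1185 · 0.25 = 296.3 W/m².
I₃ = I₂ · cos²(47°) = 296.3 · 0.4651 = 137.8 W/m².
I₄ = I₃ · cos²(16°) = 137.8 · 0.924 = 127.3 W/m².
Transmitted fraction = 0.05372.

I/I₀ ≈ 0.0537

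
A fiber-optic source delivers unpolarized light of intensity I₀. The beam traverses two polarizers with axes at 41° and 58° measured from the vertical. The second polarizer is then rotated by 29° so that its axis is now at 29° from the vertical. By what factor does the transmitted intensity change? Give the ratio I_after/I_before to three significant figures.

I_new/I_old ≈ 1.05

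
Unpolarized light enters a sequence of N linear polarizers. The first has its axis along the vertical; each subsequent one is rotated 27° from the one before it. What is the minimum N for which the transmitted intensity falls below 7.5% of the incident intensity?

First polarizer halves the unpolarized light: factor 1/2.
Each further stage multiplies by cos²(27°) = 0.7939.
After N polarizers: T = 0.5·0.7939^(N−1). Require T < 0.075 ⇒ N−1 > ln(0.075/0.5)/ln(0.7939) = 8.22, so N−1 ≥ 9 and N = 10.
Check: N=10 gives T = 0.06264 < 0.075; N=9 gives T = 0.0789.

N = 10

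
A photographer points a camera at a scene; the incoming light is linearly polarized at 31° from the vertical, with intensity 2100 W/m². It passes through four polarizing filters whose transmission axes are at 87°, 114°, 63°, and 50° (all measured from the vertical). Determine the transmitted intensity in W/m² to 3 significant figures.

I ≈ 196 W/m²

I₁ = 2100 W/m² · cos²(56°) = 656.7 W/m².
I₂ = I₁ · cos²(27°) = 656.7 · 0.7939 = 521.3 W/m².
I₃ = I₂ · cos²(51°) = 521.3 · 0.396 = 206.5 W/m².
I₄ = I₃ · cos²(13°) = 206.5 · 0.9494 = 196 W/m².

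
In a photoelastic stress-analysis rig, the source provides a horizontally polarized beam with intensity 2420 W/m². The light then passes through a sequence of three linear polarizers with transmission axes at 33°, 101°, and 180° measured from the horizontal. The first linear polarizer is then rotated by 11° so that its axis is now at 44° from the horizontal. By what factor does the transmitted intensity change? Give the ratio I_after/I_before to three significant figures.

I_new/I_old ≈ 1.56

Before rotation:
By Malus's law, I₁ = I₀ cos²(33° − 0°) = I₀ cos²(33°) = 0.7034 I₀.
I₂ = I₁ cos²(101° − 33°) = 0.7034 I₀ · cos²(68°) = 0.0987 I₀.
I₃ = I₂ cos²(180° − 101°) = 0.0987 I₀ · cos²(79°) = 0.003594 I₀.
After rotation:
I₁ = I₀ cos²(44° − 0°) = I₀ cos²(44°) = 0.5174 I₀.
I₂ = I₁ cos²(101° − 44°) = 0.5174 I₀ · cos²(57°) = 0.1535 I₀.
I₃ = I₂ cos²(180° − 101°) = 0.1535 I₀ · cos²(79°) = 0.005588 I₀.
Ratio = 0.005588 / 0.003594 = 1.555.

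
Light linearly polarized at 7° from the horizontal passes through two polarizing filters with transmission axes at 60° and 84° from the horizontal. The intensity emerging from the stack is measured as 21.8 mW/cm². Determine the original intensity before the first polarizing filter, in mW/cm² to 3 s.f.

By Malus's law, I₁ = I₀ cos²(60° − 7°) = I₀ cos²(53°) = 0.3622 I₀.
I₂ = I₁ cos²(84° − 60°) = 0.3622 I₀ · cos²(24°) = 0.3023 I₀.
So 21.8 mW/cm² = 0.3023 I₀, giving I₀ = 21.8/0.3023 = 72.12 mW/cm².

I₀ ≈ 72.1 mW/cm²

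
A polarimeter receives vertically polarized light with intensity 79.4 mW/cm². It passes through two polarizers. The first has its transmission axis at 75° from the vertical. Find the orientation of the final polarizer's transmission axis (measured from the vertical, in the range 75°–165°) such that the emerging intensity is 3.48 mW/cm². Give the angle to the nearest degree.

By Malus's law, I₁ = I₀ cos²(75° − 0°) = I₀ cos²(75°) = 0.06699 I₀.
Target fraction: 3.48 / 79.4 mW/cm² = 0.04383 of I₀.
Need I₂/I₀ = 0.04383, so cos²(θ − 75°) = 0.04383 / 0.06699 = 0.6543.
θ − 75° = arccos(√0.6543) = 36.0°, giving θ ≈ 75 + 36.0 = 111.0°.

θ ≈ 111°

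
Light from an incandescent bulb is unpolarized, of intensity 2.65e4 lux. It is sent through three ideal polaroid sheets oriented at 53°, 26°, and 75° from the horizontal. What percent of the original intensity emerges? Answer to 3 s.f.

≈ 17.1%

Unpolarized light through the first polarizer → I₁ = 2.65e4 lux/2 = 1.325e+04 lux, polarized at 53°.
I₂ = I₁ · cos²(27°) = 1.325e+04 · 0.7939 = 1.052e+04 lux.
I₃ = I₂ · cos²(49°) = 1.052e+04 · 0.4304 = 4528 lux.
That is 17.09% of the incident intensity.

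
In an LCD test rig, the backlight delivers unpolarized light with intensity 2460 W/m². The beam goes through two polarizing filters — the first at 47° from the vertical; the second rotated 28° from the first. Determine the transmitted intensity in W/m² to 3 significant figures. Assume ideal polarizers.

Unpolarized light through the first polarizer → I₁ = 2460 W/m²/2 = 1230 W/m², polarized at 47°.
I₂ = I₁ · cos²(28°) = 1230 · 0.7796 = 958.9 W/m².

I ≈ 959 W/m²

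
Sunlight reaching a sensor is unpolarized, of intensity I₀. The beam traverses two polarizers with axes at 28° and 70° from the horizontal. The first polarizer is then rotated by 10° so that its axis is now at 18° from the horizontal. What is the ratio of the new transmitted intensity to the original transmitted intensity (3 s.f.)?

I_new/I_old ≈ 0.686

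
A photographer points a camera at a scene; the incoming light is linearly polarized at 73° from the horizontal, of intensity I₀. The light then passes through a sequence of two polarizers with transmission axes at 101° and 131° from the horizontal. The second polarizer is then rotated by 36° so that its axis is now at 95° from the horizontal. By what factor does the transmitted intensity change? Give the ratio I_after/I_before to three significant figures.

I_new/I_old ≈ 1.32

Before rotation:
By Malus's law, I₁ = I₀ cos²(101° − 73°) = I₀ cos²(28°) = 0.7796 I₀.
I₂ = I₁ cos²(131° − 101°) = 0.7796 I₀ · cos²(30°) = 0.5847 I₀.
After rotation:
I₁ = I₀ cos²(101° − 73°) = I₀ cos²(28°) = 0.7796 I₀.
I₂ = I₁ cos²(95° − 101°) = 0.7796 I₀ · cos²(6°) = 0.7711 I₀.
Ratio = 0.7711 / 0.5847 = 1.319.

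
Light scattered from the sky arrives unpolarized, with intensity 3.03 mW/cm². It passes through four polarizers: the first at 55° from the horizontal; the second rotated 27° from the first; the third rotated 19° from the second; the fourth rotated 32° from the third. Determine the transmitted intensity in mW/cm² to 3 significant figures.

Unpolarized light through the first polarizer → I₁ = 3.03 mW/cm²/2 = 1.515 mW/cm², polarized at 55°.
I₂ = I₁ · cos²(27°) = 1.515 · 0.7939 = 1.203 mW/cm².
I₃ = I₂ · cos²(19°) = 1.203 · 0.894 = 1.075 mW/cm².
I₄ = I₃ · cos²(32°) = 1.075 · 0.7192 = 0.7733 mW/cm².

I ≈ 0.773 mW/cm²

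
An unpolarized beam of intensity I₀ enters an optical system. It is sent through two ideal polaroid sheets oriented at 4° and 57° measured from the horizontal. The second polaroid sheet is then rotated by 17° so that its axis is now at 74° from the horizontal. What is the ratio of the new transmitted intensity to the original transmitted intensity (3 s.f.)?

I_new/I_old ≈ 0.323

Before rotation:
Unpolarized light through the first polarizer → I₁ = ½ I₀, now polarized at 4°.
I₂ = I₁ cos²(57° − 4°) = 0.5 I₀ · cos²(53°) = 0.1811 I₀.
After rotation:
Unpolarized light through the first polarizer → I₁ = ½ I₀, now polarized at 4°.
I₂ = I₁ cos²(74° − 4°) = 0.5 I₀ · cos²(70°) = 0.05849 I₀.
Ratio = 0.05849 / 0.1811 = 0.323.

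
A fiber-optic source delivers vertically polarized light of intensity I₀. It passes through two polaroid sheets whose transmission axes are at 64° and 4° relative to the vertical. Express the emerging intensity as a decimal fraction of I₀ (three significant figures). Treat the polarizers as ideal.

≈ 0.0480 I₀

I₁ = I₀ cos²(64° − 0°) = I₀ cos²(64°) = 0.1922 I₀.
I₂ = I₁ cos²(4° − 64°) = 0.1922 I₀ · cos²(60°) = 0.04804 I₀.
Transmitted fraction = 0.04804.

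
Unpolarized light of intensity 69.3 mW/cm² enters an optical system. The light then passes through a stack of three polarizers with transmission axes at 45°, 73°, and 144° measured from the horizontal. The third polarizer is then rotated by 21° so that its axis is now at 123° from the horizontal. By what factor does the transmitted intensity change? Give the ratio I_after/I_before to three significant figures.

I_new/I_old ≈ 3.90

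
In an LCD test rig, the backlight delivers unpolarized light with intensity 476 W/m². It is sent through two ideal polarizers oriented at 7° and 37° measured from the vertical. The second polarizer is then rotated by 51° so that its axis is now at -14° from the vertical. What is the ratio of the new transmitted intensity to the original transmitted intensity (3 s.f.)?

I_new/I_old ≈ 1.16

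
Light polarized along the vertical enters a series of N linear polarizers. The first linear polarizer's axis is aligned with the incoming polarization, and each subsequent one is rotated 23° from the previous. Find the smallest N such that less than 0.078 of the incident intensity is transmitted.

N = 17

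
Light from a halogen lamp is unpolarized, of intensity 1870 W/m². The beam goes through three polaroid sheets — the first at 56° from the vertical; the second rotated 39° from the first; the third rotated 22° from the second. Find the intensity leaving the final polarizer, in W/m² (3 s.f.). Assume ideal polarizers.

Unpolarized light through the first polarizer → I₁ = 1870 W/m²/2 = 935 W/m², polarized at 56°.
I₂ = I₁ · cos²(39°) = 935 · 0.604 = 564.7 W/m².
I₃ = I₂ · cos²(22°) = 564.7 · 0.8597 = 485.5 W/m².

I ≈ 485 W/m²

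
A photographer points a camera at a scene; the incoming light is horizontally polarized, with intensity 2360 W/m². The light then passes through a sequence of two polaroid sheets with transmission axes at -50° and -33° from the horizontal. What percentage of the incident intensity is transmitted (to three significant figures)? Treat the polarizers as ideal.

I₁ = 2360 W/m² · cos²(50°) = 975.1 W/m².
I₂ = I₁ · cos²(17°) = 975.1 · 0.9145 = 891.7 W/m².
That is 37.79% of the incident intensity.

≈ 37.8%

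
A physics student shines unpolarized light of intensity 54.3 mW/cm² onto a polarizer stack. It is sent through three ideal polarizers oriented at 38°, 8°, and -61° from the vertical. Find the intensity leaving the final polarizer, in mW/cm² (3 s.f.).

Unpolarized light through the first polarizer → I₁ = 54.3 mW/cm²/2 = 27.15 mW/cm², polarized at 38°.
I₂ = I₁ · cos²(30°) = 27.15 · 0.75 = 20.36 mW/cm².
I₃ = I₂ · cos²(69°) = 20.36 · 0.1284 = 2.615 mW/cm².

I ≈ 2.62 mW/cm²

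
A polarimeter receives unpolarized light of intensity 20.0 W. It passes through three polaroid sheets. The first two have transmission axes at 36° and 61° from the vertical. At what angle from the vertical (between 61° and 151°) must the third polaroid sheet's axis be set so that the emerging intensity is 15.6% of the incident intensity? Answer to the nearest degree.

Unpolarized light through the first polarizer → I₁ = ½ I₀, now polarized at 36°.
I₂ = I₁ cos²(61° − 36°) = 0.5 I₀ · cos²(25°) = 0.4107 I₀.
Need I₃/I₀ = 0.156, so cos²(θ − 61°) = 0.156 / 0.4107 = 0.3798.
θ − 61° = arccos(√0.3798) = 52.0°, giving θ ≈ 61 + 52.0 = 113.0°.

θ ≈ 113°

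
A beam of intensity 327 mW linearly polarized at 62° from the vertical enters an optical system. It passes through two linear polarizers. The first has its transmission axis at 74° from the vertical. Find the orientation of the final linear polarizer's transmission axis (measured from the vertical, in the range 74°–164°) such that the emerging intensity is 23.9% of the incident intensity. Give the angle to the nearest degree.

θ ≈ 134°

By Malus's law, I₁ = I₀ cos²(74° − 62°) = I₀ cos²(12°) = 0.9568 I₀.
Need I₂/I₀ = 0.239, so cos²(θ − 74°) = 0.239 / 0.9568 = 0.2498.
θ − 74° = arccos(√0.2498) = 60.0°, giving θ ≈ 74 + 60.0 = 134.0°.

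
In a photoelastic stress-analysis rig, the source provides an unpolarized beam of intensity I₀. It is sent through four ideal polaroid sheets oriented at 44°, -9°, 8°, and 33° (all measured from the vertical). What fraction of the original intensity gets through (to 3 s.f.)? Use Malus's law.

≈ 0.136 I₀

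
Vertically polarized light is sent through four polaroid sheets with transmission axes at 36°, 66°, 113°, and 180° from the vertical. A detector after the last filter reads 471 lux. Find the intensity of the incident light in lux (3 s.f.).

I₀ ≈ 1.35e4 lux

I₁ = I₀ cos²(36° − 0°) = I₀ cos²(36°) = 0.6545 I₀.
I₂ = I₁ cos²(66° − 36°) = 0.6545 I₀ · cos²(30°) = 0.4909 I₀.
I₃ = I₂ cos²(113° − 66°) = 0.4909 I₀ · cos²(47°) = 0.2283 I₀.
I₄ = I₃ cos²(180° − 113°) = 0.2283 I₀ · cos²(67°) = 0.03486 I₀.
So 471 lux = 0.03486 I₀, giving I₀ = 471/0.03486 = 1.351e+04 lux.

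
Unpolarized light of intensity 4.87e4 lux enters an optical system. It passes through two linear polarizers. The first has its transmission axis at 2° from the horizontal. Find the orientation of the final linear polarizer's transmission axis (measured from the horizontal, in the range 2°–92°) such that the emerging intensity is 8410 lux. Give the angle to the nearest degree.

θ ≈ 56°

Unpolarized light through the first polarizer → I₁ = ½ I₀, now polarized at 2°.
Target fraction: 8410 / 4.87e4 lux = 0.1727 of I₀.
Need I₂/I₀ = 0.1727, so cos²(θ − 2°) = 0.1727 / 0.5 = 0.3454.
θ − 2° = arccos(√0.3454) = 54.0°, giving θ ≈ 2 + 54.0 = 56.0°.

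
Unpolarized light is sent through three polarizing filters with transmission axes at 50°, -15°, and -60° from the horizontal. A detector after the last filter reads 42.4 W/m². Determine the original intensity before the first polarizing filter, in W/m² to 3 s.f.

Unpolarized light through the first polarizer → I₁ = ½ I₀, now polarized at 50°.
I₂ = I₁ cos²(-15° − 50°) = 0.5 I₀ · cos²(65°) = 0.0893 I₀.
I₃ = I₂ cos²(-60° + 15°) = 0.0893 I₀ · cos²(45°) = 0.04465 I₀.
So 42.4 W/m² = 0.04465 I₀, giving I₀ = 42.4/0.04465 = 949.6 W/m².

I₀ ≈ 950 W/m²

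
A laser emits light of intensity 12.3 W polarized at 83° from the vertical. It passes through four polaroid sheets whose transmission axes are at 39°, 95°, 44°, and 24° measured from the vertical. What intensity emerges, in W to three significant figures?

I ≈ 0.696 W

I₁ = 12.3 W · cos²(44°) = 6.365 W.
I₂ = I₁ · cos²(56°) = 6.365 · 0.3127 = 1.99 W.
I₃ = I₂ · cos²(51°) = 1.99 · 0.396 = 0.7882 W.
I₄ = I₃ · cos²(20°) = 0.7882 · 0.883 = 0.696 W.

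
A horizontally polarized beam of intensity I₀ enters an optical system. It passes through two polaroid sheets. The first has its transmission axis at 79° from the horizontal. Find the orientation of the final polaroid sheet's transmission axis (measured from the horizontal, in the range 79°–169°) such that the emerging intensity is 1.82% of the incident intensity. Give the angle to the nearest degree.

θ ≈ 124°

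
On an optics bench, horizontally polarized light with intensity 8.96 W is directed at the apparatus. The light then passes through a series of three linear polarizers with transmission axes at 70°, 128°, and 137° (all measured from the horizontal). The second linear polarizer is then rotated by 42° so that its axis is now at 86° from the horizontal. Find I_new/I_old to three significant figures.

I_new/I_old ≈ 1.34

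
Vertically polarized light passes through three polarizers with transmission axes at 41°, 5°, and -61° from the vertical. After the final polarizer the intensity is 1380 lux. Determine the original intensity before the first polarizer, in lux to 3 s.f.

I₀ ≈ 2.24e4 lux

I₁ = I₀ cos²(41° − 0°) = I₀ cos²(41°) = 0.5696 I₀.
I₂ = I₁ cos²(5° − 41°) = 0.5696 I₀ · cos²(36°) = 0.3728 I₀.
I₃ = I₂ cos²(-61° − 5°) = 0.3728 I₀ · cos²(66°) = 0.06167 I₀.
So 1380 lux = 0.06167 I₀, giving I₀ = 1380/0.06167 = 2.238e+04 lux.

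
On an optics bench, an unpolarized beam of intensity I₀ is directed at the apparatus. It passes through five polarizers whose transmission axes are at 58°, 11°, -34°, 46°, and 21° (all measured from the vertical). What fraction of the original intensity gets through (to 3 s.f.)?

Unpolarized light through the first polarizer → I₁ = ½ I₀, now polarized at 58°.
I₂ = I₁ cos²(11° − 58°) = 0.5 I₀ · cos²(47°) = 0.2326 I₀.
I₃ = I₂ cos²(-34° − 11°) = 0.2326 I₀ · cos²(45°) = 0.1163 I₀.
I₄ = I₃ cos²(46° + 34°) = 0.1163 I₀ · cos²(80°) = 0.003506 I₀.
I₅ = I₄ cos²(21° − 46°) = 0.003506 I₀ · cos²(25°) = 0.00288 I₀.
Transmitted fraction = 0.00288.

≈ 0.00288 I₀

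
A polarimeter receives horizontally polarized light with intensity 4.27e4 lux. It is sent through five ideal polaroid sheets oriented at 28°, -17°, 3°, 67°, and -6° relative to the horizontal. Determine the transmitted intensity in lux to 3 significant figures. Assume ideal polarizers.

By Malus's law, I₁ = 4.27e4 lux · cos²(28°) = 3.329e+04 lux.
I₂ = I₁ · cos²(45°) = 3.329e+04 · 0.5 = 1.664e+04 lux.
I₃ = I₂ · cos²(20°) = 1.664e+04 · 0.883 = 1.47e+04 lux.
I₄ = I₃ · cos²(64°) = 1.47e+04 · 0.1922 = 2824 lux.
I₅ = I₄ · cos²(73°) = 2824 · 0.08548 = 241.4 lux.

I ≈ 241 lux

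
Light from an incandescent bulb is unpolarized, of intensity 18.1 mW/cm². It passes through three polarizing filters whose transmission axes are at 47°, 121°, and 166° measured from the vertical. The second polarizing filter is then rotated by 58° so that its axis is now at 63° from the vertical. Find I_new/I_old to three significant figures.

Before rotation:
Unpolarized light through the first polarizer → I₁ = ½ I₀, now polarized at 47°.
I₂ = I₁ cos²(121° − 47°) = 0.5 I₀ · cos²(74°) = 0.03799 I₀.
I₃ = I₂ cos²(166° − 121°) = 0.03799 I₀ · cos²(45°) = 0.01899 I₀.
After rotation:
Unpolarized light through the first polarizer → I₁ = ½ I₀, now polarized at 47°.
I₂ = I₁ cos²(63° − 47°) = 0.5 I₀ · cos²(16°) = 0.462 I₀.
Angle between axes 2 and 3: 77°. I₃ = 0.462 I₀ · cos²(77°) = 0.02338 I₀.
Ratio = 0.02338 / 0.01899 = 1.231.

I_new/I_old ≈ 1.23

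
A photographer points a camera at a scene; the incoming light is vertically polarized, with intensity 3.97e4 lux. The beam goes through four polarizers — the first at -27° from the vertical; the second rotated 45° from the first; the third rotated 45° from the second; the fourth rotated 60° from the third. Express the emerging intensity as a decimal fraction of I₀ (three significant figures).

I₁ = 3.97e4 lux · cos²(27°) = 3.152e+04 lux.
I₂ = I₁ · cos²(45°) = 3.152e+04 · 0.5 = 1.576e+04 lux.
I₃ = I₂ · cos²(45°) = 1.576e+04 · 0.5 = 7879 lux.
I₄ = I₃ · cos²(60°) = 7879 · 0.25 = 1970 lux.
Transmitted fraction = 0.04962.

I/I₀ ≈ 0.0496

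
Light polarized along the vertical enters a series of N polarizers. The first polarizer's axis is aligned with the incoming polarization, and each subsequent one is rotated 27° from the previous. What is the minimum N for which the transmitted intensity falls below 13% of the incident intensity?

First polarizer is aligned with the polarization: full transmission.
Each further stage multiplies by cos²(27°) = 0.7939.
After N polarizers: T = 0.7939^(N−1). Require T < 0.13 ⇒ N−1 > ln(0.13)/ln(0.7939) = 8.84, so N−1 ≥ 9 and N = 10.
Check: N=10 gives T = 0.1253 < 0.13; N=9 gives T = 0.1578.

N = 10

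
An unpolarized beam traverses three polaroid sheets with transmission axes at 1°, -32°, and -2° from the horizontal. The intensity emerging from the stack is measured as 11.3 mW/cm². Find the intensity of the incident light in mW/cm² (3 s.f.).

Unpolarized light through the first polarizer → I₁ = ½ I₀, now polarized at 1°.
I₂ = I₁ cos²(-32° − 1°) = 0.5 I₀ · cos²(33°) = 0.3517 I₀.
I₃ = I₂ cos²(-2° + 32°) = 0.3517 I₀ · cos²(30°) = 0.2638 I₀.
So 11.3 mW/cm² = 0.2638 I₀, giving I₀ = 11.3/0.2638 = 42.84 mW/cm².

I₀ ≈ 42.8 mW/cm²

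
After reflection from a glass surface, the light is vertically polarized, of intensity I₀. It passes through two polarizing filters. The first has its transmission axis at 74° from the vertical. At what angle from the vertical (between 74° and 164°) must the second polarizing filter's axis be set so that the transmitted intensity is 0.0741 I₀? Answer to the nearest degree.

By Malus's law, I₁ = I₀ cos²(74° − 0°) = I₀ cos²(74°) = 0.07598 I₀.
Need I₂/I₀ = 0.0741, so cos²(θ − 74°) = 0.0741 / 0.07598 = 0.9753.
θ − 74° = arccos(√0.9753) = 9.0°, giving θ ≈ 74 + 9.0 = 83.0°.

θ ≈ 83°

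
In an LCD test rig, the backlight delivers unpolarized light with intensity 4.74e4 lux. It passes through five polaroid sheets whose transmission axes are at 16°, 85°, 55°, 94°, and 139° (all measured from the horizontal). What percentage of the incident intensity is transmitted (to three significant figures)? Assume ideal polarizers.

Unpolarized light through the first polarizer → I₁ = 4.74e4 lux/2 = 2.37e+04 lux, polarized at 16°.
I₂ = I₁ · cos²(69°) = 2.37e+04 · 0.1284 = 3044 lux.
I₃ = I₂ · cos²(30°) = 3044 · 0.75 = 2283 lux.
I₄ = I₃ · cos²(39°) = 2283 · 0.604 = 1379 lux.
I₅ = I₄ · cos²(45°) = 1379 · 0.5 = 689.4 lux.
That is 1.454% of the incident intensity.

≈ 1.45%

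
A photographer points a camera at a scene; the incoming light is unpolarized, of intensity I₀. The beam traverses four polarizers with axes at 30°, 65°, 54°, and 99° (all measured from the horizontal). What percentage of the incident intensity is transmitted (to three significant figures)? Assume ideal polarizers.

Unpolarized light through the first polarizer → I₁ = ½ I₀, now polarized at 30°.
I₂ = I₁ cos²(65° − 30°) = 0.5 I₀ · cos²(35°) = 0.3355 I₀.
I₃ = I₂ cos²(54° − 65°) = 0.3355 I₀ · cos²(11°) = 0.3233 I₀.
I₄ = I₃ cos²(99° − 54°) = 0.3233 I₀ · cos²(45°) = 0.1616 I₀.
That is 16.16% of the incident intensity.

≈ 16.2%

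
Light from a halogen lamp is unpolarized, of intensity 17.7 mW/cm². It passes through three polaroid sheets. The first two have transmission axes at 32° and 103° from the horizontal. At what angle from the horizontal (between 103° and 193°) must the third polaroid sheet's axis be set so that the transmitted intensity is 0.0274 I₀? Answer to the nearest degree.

Unpolarized light through the first polarizer → I₁ = ½ I₀, now polarized at 32°.
I₂ = I₁ cos²(103° − 32°) = 0.5 I₀ · cos²(71°) = 0.053 I₀.
Need I₃/I₀ = 0.0274, so cos²(θ − 103°) = 0.0274 / 0.053 = 0.517.
θ − 103° = arccos(√0.517) = 44.0°, giving θ ≈ 103 + 44.0 = 147.0°.

θ ≈ 147°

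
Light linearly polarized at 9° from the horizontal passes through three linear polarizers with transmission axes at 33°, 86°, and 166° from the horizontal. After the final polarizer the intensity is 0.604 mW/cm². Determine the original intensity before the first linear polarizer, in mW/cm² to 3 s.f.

I₀ ≈ 66.3 mW/cm²

I₁ = I₀ cos²(33° − 9°) = I₀ cos²(24°) = 0.8346 I₀.
I₂ = I₁ cos²(86° − 33°) = 0.8346 I₀ · cos²(53°) = 0.3023 I₀.
I₃ = I₂ cos²(166° − 86°) = 0.3023 I₀ · cos²(80°) = 0.009114 I₀.
So 0.604 mW/cm² = 0.009114 I₀, giving I₀ = 0.604/0.009114 = 66.27 mW/cm².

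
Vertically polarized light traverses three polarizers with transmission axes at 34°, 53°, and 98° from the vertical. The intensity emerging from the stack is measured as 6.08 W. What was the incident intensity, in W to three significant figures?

I₀ ≈ 19.8 W

I₁ = I₀ cos²(34° − 0°) = I₀ cos²(34°) = 0.6873 I₀.
I₂ = I₁ cos²(53° − 34°) = 0.6873 I₀ · cos²(19°) = 0.6145 I₀.
I₃ = I₂ cos²(98° − 53°) = 0.6145 I₀ · cos²(45°) = 0.3072 I₀.
So 6.08 W = 0.3072 I₀, giving I₀ = 6.08/0.3072 = 19.79 W.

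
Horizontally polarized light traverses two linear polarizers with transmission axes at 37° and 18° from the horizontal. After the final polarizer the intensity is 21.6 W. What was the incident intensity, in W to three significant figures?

I₁ = I₀ cos²(37° − 0°) = I₀ cos²(37°) = 0.6378 I₀.
I₂ = I₁ cos²(18° − 37°) = 0.6378 I₀ · cos²(19°) = 0.5702 I₀.
So 21.6 W = 0.5702 I₀, giving I₀ = 21.6/0.5702 = 37.88 W.

I₀ ≈ 37.9 W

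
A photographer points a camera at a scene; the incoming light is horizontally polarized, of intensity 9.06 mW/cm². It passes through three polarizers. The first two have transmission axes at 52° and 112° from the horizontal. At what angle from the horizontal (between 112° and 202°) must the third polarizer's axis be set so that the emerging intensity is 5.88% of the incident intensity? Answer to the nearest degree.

I₁ = I₀ cos²(52° − 0°) = I₀ cos²(52°) = 0.379 I₀.
I₂ = I₁ cos²(112° − 52°) = 0.379 I₀ · cos²(60°) = 0.09476 I₀.
Need I₃/I₀ = 0.0588, so cos²(θ − 112°) = 0.0588 / 0.09476 = 0.6205.
θ − 112° = arccos(√0.6205) = 38.0°, giving θ ≈ 112 + 38.0 = 150.0°.

θ ≈ 150°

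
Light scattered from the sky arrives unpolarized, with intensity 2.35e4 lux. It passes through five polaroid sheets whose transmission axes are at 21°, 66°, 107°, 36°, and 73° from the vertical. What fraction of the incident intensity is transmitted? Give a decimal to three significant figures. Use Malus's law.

I/I₀ ≈ 0.00963

Unpolarized light through the first polarizer → I₁ = 2.35e4 lux/2 = 1.175e+04 lux, polarized at 21°.
I₂ = I₁ · cos²(45°) = 1.175e+04 · 0.5 = 5875 lux.
I₃ = I₂ · cos²(41°) = 5875 · 0.5696 = 3346 lux.
I₄ = I₃ · cos²(71°) = 3346 · 0.106 = 354.7 lux.
I₅ = I₄ · cos²(37°) = 354.7 · 0.6378 = 226.2 lux.
Transmitted fraction = 0.009627.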